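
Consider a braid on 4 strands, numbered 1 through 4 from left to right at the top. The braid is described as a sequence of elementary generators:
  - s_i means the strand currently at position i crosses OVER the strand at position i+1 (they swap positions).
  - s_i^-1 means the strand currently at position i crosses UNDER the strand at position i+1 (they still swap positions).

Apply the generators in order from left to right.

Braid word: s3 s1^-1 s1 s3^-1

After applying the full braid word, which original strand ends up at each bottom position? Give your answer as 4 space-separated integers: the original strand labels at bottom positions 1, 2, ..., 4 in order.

Gen 1 (s3): strand 3 crosses over strand 4. Perm now: [1 2 4 3]
Gen 2 (s1^-1): strand 1 crosses under strand 2. Perm now: [2 1 4 3]
Gen 3 (s1): strand 2 crosses over strand 1. Perm now: [1 2 4 3]
Gen 4 (s3^-1): strand 4 crosses under strand 3. Perm now: [1 2 3 4]

Answer: 1 2 3 4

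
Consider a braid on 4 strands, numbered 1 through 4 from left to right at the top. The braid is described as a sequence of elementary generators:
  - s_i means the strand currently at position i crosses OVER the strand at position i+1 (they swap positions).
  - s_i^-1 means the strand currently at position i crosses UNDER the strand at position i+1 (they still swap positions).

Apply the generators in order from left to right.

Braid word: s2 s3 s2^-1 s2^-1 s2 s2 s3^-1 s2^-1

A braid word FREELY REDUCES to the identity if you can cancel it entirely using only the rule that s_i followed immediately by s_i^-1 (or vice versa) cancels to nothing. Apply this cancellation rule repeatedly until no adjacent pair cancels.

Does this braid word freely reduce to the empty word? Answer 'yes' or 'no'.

Answer: yes

Derivation:
Gen 1 (s2): push. Stack: [s2]
Gen 2 (s3): push. Stack: [s2 s3]
Gen 3 (s2^-1): push. Stack: [s2 s3 s2^-1]
Gen 4 (s2^-1): push. Stack: [s2 s3 s2^-1 s2^-1]
Gen 5 (s2): cancels prior s2^-1. Stack: [s2 s3 s2^-1]
Gen 6 (s2): cancels prior s2^-1. Stack: [s2 s3]
Gen 7 (s3^-1): cancels prior s3. Stack: [s2]
Gen 8 (s2^-1): cancels prior s2. Stack: []
Reduced word: (empty)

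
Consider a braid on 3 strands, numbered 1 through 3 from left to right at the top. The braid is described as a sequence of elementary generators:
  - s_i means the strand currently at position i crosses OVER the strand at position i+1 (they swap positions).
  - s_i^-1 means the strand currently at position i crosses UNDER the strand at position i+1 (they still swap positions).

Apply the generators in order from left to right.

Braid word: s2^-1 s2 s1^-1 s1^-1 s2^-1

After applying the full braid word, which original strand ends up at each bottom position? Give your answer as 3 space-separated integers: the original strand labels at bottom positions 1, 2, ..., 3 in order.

Gen 1 (s2^-1): strand 2 crosses under strand 3. Perm now: [1 3 2]
Gen 2 (s2): strand 3 crosses over strand 2. Perm now: [1 2 3]
Gen 3 (s1^-1): strand 1 crosses under strand 2. Perm now: [2 1 3]
Gen 4 (s1^-1): strand 2 crosses under strand 1. Perm now: [1 2 3]
Gen 5 (s2^-1): strand 2 crosses under strand 3. Perm now: [1 3 2]

Answer: 1 3 2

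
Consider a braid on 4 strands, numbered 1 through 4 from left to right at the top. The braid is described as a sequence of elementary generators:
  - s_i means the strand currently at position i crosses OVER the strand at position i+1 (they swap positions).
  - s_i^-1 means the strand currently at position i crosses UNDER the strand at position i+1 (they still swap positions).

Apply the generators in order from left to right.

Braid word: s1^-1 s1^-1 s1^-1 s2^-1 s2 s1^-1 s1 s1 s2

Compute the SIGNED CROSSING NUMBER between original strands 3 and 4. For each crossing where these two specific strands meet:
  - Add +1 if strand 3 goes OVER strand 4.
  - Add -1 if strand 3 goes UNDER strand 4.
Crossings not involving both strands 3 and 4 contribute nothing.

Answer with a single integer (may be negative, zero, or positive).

Answer: 0

Derivation:
Gen 1: crossing 1x2. Both 3&4? no. Sum: 0
Gen 2: crossing 2x1. Both 3&4? no. Sum: 0
Gen 3: crossing 1x2. Both 3&4? no. Sum: 0
Gen 4: crossing 1x3. Both 3&4? no. Sum: 0
Gen 5: crossing 3x1. Both 3&4? no. Sum: 0
Gen 6: crossing 2x1. Both 3&4? no. Sum: 0
Gen 7: crossing 1x2. Both 3&4? no. Sum: 0
Gen 8: crossing 2x1. Both 3&4? no. Sum: 0
Gen 9: crossing 2x3. Both 3&4? no. Sum: 0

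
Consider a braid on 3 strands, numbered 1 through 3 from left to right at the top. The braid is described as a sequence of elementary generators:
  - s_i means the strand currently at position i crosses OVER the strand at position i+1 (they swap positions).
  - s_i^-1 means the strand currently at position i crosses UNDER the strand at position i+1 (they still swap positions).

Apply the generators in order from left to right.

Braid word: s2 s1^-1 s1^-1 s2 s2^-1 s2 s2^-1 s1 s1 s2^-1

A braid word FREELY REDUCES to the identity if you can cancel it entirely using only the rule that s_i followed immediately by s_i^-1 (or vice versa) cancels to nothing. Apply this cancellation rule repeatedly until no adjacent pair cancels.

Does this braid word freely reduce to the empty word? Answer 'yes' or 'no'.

Gen 1 (s2): push. Stack: [s2]
Gen 2 (s1^-1): push. Stack: [s2 s1^-1]
Gen 3 (s1^-1): push. Stack: [s2 s1^-1 s1^-1]
Gen 4 (s2): push. Stack: [s2 s1^-1 s1^-1 s2]
Gen 5 (s2^-1): cancels prior s2. Stack: [s2 s1^-1 s1^-1]
Gen 6 (s2): push. Stack: [s2 s1^-1 s1^-1 s2]
Gen 7 (s2^-1): cancels prior s2. Stack: [s2 s1^-1 s1^-1]
Gen 8 (s1): cancels prior s1^-1. Stack: [s2 s1^-1]
Gen 9 (s1): cancels prior s1^-1. Stack: [s2]
Gen 10 (s2^-1): cancels prior s2. Stack: []
Reduced word: (empty)

Answer: yes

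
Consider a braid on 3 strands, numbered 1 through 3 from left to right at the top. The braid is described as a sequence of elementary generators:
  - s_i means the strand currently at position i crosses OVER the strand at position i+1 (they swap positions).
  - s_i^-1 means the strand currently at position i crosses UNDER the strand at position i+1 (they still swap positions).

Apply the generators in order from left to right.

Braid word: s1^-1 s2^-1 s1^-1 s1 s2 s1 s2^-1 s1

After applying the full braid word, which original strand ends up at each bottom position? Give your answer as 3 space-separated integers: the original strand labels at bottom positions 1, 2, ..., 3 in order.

Answer: 3 1 2

Derivation:
Gen 1 (s1^-1): strand 1 crosses under strand 2. Perm now: [2 1 3]
Gen 2 (s2^-1): strand 1 crosses under strand 3. Perm now: [2 3 1]
Gen 3 (s1^-1): strand 2 crosses under strand 3. Perm now: [3 2 1]
Gen 4 (s1): strand 3 crosses over strand 2. Perm now: [2 3 1]
Gen 5 (s2): strand 3 crosses over strand 1. Perm now: [2 1 3]
Gen 6 (s1): strand 2 crosses over strand 1. Perm now: [1 2 3]
Gen 7 (s2^-1): strand 2 crosses under strand 3. Perm now: [1 3 2]
Gen 8 (s1): strand 1 crosses over strand 3. Perm now: [3 1 2]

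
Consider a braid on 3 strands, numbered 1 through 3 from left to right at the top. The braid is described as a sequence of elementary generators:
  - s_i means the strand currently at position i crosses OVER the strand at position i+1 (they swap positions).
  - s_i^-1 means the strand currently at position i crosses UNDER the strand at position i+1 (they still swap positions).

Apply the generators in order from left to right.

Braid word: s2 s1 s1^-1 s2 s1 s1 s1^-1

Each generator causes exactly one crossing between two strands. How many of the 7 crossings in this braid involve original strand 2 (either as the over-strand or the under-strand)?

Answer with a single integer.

Answer: 5

Derivation:
Gen 1: crossing 2x3. Involves strand 2? yes. Count so far: 1
Gen 2: crossing 1x3. Involves strand 2? no. Count so far: 1
Gen 3: crossing 3x1. Involves strand 2? no. Count so far: 1
Gen 4: crossing 3x2. Involves strand 2? yes. Count so far: 2
Gen 5: crossing 1x2. Involves strand 2? yes. Count so far: 3
Gen 6: crossing 2x1. Involves strand 2? yes. Count so far: 4
Gen 7: crossing 1x2. Involves strand 2? yes. Count so far: 5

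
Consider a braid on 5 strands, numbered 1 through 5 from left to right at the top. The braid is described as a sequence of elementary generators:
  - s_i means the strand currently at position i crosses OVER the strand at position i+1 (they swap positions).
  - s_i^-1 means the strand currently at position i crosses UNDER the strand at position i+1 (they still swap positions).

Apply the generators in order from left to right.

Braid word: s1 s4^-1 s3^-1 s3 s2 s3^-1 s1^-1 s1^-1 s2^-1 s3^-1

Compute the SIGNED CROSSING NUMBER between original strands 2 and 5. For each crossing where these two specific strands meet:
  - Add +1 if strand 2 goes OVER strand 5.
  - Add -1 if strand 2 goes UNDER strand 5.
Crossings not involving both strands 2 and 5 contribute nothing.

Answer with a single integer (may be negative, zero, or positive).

Gen 1: crossing 1x2. Both 2&5? no. Sum: 0
Gen 2: crossing 4x5. Both 2&5? no. Sum: 0
Gen 3: crossing 3x5. Both 2&5? no. Sum: 0
Gen 4: crossing 5x3. Both 2&5? no. Sum: 0
Gen 5: crossing 1x3. Both 2&5? no. Sum: 0
Gen 6: crossing 1x5. Both 2&5? no. Sum: 0
Gen 7: crossing 2x3. Both 2&5? no. Sum: 0
Gen 8: crossing 3x2. Both 2&5? no. Sum: 0
Gen 9: crossing 3x5. Both 2&5? no. Sum: 0
Gen 10: crossing 3x1. Both 2&5? no. Sum: 0

Answer: 0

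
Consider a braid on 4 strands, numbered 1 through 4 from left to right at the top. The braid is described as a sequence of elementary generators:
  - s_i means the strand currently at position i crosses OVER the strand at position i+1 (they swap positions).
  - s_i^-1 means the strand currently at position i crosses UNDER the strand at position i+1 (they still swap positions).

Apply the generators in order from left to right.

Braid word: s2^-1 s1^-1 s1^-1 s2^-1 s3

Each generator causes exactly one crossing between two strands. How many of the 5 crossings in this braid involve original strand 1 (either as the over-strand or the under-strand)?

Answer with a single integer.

Gen 1: crossing 2x3. Involves strand 1? no. Count so far: 0
Gen 2: crossing 1x3. Involves strand 1? yes. Count so far: 1
Gen 3: crossing 3x1. Involves strand 1? yes. Count so far: 2
Gen 4: crossing 3x2. Involves strand 1? no. Count so far: 2
Gen 5: crossing 3x4. Involves strand 1? no. Count so far: 2

Answer: 2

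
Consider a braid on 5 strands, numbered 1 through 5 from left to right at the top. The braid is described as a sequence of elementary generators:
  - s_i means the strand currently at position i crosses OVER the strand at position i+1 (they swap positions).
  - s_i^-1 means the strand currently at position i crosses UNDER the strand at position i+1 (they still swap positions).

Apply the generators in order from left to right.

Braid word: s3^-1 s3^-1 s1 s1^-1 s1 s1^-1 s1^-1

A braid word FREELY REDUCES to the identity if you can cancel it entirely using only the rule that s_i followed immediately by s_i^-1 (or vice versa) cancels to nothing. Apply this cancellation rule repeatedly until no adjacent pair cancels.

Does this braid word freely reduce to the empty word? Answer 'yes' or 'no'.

Gen 1 (s3^-1): push. Stack: [s3^-1]
Gen 2 (s3^-1): push. Stack: [s3^-1 s3^-1]
Gen 3 (s1): push. Stack: [s3^-1 s3^-1 s1]
Gen 4 (s1^-1): cancels prior s1. Stack: [s3^-1 s3^-1]
Gen 5 (s1): push. Stack: [s3^-1 s3^-1 s1]
Gen 6 (s1^-1): cancels prior s1. Stack: [s3^-1 s3^-1]
Gen 7 (s1^-1): push. Stack: [s3^-1 s3^-1 s1^-1]
Reduced word: s3^-1 s3^-1 s1^-1

Answer: no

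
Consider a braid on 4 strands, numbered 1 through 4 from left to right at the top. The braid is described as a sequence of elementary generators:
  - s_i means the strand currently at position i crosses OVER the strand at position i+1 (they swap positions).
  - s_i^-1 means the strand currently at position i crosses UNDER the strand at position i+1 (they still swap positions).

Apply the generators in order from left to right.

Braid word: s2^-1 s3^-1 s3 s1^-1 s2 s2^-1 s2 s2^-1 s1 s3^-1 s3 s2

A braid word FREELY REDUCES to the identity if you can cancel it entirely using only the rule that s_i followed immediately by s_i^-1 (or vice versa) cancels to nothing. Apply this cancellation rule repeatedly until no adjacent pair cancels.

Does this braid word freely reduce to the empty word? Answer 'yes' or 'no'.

Answer: yes

Derivation:
Gen 1 (s2^-1): push. Stack: [s2^-1]
Gen 2 (s3^-1): push. Stack: [s2^-1 s3^-1]
Gen 3 (s3): cancels prior s3^-1. Stack: [s2^-1]
Gen 4 (s1^-1): push. Stack: [s2^-1 s1^-1]
Gen 5 (s2): push. Stack: [s2^-1 s1^-1 s2]
Gen 6 (s2^-1): cancels prior s2. Stack: [s2^-1 s1^-1]
Gen 7 (s2): push. Stack: [s2^-1 s1^-1 s2]
Gen 8 (s2^-1): cancels prior s2. Stack: [s2^-1 s1^-1]
Gen 9 (s1): cancels prior s1^-1. Stack: [s2^-1]
Gen 10 (s3^-1): push. Stack: [s2^-1 s3^-1]
Gen 11 (s3): cancels prior s3^-1. Stack: [s2^-1]
Gen 12 (s2): cancels prior s2^-1. Stack: []
Reduced word: (empty)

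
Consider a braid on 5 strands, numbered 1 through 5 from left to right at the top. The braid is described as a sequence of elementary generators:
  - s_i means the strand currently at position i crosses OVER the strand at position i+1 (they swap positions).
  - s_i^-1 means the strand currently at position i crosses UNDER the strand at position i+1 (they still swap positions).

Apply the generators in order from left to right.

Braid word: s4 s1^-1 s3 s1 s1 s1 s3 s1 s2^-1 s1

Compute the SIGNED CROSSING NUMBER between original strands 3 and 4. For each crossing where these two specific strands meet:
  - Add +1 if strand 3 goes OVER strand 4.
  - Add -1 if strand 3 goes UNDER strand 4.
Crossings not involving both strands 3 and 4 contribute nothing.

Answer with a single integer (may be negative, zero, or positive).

Answer: 0

Derivation:
Gen 1: crossing 4x5. Both 3&4? no. Sum: 0
Gen 2: crossing 1x2. Both 3&4? no. Sum: 0
Gen 3: crossing 3x5. Both 3&4? no. Sum: 0
Gen 4: crossing 2x1. Both 3&4? no. Sum: 0
Gen 5: crossing 1x2. Both 3&4? no. Sum: 0
Gen 6: crossing 2x1. Both 3&4? no. Sum: 0
Gen 7: crossing 5x3. Both 3&4? no. Sum: 0
Gen 8: crossing 1x2. Both 3&4? no. Sum: 0
Gen 9: crossing 1x3. Both 3&4? no. Sum: 0
Gen 10: crossing 2x3. Both 3&4? no. Sum: 0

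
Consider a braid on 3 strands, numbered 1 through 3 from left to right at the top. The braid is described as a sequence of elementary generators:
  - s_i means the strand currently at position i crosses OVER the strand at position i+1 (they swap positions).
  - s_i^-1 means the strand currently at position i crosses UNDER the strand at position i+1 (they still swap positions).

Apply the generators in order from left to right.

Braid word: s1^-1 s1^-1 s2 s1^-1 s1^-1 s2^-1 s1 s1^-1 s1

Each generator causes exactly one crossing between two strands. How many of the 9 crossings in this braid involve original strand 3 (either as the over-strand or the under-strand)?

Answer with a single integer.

Answer: 4

Derivation:
Gen 1: crossing 1x2. Involves strand 3? no. Count so far: 0
Gen 2: crossing 2x1. Involves strand 3? no. Count so far: 0
Gen 3: crossing 2x3. Involves strand 3? yes. Count so far: 1
Gen 4: crossing 1x3. Involves strand 3? yes. Count so far: 2
Gen 5: crossing 3x1. Involves strand 3? yes. Count so far: 3
Gen 6: crossing 3x2. Involves strand 3? yes. Count so far: 4
Gen 7: crossing 1x2. Involves strand 3? no. Count so far: 4
Gen 8: crossing 2x1. Involves strand 3? no. Count so far: 4
Gen 9: crossing 1x2. Involves strand 3? no. Count so far: 4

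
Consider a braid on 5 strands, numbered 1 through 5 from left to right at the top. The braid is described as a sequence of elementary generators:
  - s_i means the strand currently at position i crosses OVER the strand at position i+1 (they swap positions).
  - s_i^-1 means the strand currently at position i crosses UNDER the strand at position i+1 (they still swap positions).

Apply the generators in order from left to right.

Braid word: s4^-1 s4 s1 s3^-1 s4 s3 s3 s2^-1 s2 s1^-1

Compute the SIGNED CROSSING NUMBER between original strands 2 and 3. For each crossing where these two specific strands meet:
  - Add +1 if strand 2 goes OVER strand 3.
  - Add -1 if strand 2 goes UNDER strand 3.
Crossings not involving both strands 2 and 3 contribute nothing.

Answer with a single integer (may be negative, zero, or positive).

Gen 1: crossing 4x5. Both 2&3? no. Sum: 0
Gen 2: crossing 5x4. Both 2&3? no. Sum: 0
Gen 3: crossing 1x2. Both 2&3? no. Sum: 0
Gen 4: crossing 3x4. Both 2&3? no. Sum: 0
Gen 5: crossing 3x5. Both 2&3? no. Sum: 0
Gen 6: crossing 4x5. Both 2&3? no. Sum: 0
Gen 7: crossing 5x4. Both 2&3? no. Sum: 0
Gen 8: crossing 1x4. Both 2&3? no. Sum: 0
Gen 9: crossing 4x1. Both 2&3? no. Sum: 0
Gen 10: crossing 2x1. Both 2&3? no. Sum: 0

Answer: 0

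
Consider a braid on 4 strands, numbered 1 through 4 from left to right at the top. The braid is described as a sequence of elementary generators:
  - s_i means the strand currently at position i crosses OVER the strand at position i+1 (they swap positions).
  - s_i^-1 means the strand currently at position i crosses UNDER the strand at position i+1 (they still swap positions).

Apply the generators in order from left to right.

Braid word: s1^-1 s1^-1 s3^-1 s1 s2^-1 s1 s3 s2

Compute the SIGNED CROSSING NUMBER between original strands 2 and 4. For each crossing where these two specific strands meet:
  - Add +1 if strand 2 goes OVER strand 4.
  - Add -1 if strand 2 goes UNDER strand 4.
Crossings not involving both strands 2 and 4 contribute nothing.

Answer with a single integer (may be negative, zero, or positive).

Answer: 1

Derivation:
Gen 1: crossing 1x2. Both 2&4? no. Sum: 0
Gen 2: crossing 2x1. Both 2&4? no. Sum: 0
Gen 3: crossing 3x4. Both 2&4? no. Sum: 0
Gen 4: crossing 1x2. Both 2&4? no. Sum: 0
Gen 5: crossing 1x4. Both 2&4? no. Sum: 0
Gen 6: 2 over 4. Both 2&4? yes. Contrib: +1. Sum: 1
Gen 7: crossing 1x3. Both 2&4? no. Sum: 1
Gen 8: crossing 2x3. Both 2&4? no. Sum: 1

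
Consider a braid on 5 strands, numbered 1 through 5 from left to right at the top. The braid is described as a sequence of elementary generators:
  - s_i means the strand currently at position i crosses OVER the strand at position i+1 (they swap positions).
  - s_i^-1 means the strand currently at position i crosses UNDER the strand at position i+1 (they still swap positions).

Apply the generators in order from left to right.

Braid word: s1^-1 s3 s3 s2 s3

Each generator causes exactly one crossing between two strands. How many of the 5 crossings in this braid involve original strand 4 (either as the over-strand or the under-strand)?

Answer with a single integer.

Gen 1: crossing 1x2. Involves strand 4? no. Count so far: 0
Gen 2: crossing 3x4. Involves strand 4? yes. Count so far: 1
Gen 3: crossing 4x3. Involves strand 4? yes. Count so far: 2
Gen 4: crossing 1x3. Involves strand 4? no. Count so far: 2
Gen 5: crossing 1x4. Involves strand 4? yes. Count so far: 3

Answer: 3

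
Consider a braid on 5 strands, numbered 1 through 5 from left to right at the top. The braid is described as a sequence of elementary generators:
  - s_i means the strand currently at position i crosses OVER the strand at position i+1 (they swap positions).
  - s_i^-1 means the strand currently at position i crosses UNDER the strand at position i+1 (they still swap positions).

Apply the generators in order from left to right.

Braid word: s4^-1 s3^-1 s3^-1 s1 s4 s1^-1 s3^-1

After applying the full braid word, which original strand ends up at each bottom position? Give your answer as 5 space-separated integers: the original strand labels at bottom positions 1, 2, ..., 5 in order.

Gen 1 (s4^-1): strand 4 crosses under strand 5. Perm now: [1 2 3 5 4]
Gen 2 (s3^-1): strand 3 crosses under strand 5. Perm now: [1 2 5 3 4]
Gen 3 (s3^-1): strand 5 crosses under strand 3. Perm now: [1 2 3 5 4]
Gen 4 (s1): strand 1 crosses over strand 2. Perm now: [2 1 3 5 4]
Gen 5 (s4): strand 5 crosses over strand 4. Perm now: [2 1 3 4 5]
Gen 6 (s1^-1): strand 2 crosses under strand 1. Perm now: [1 2 3 4 5]
Gen 7 (s3^-1): strand 3 crosses under strand 4. Perm now: [1 2 4 3 5]

Answer: 1 2 4 3 5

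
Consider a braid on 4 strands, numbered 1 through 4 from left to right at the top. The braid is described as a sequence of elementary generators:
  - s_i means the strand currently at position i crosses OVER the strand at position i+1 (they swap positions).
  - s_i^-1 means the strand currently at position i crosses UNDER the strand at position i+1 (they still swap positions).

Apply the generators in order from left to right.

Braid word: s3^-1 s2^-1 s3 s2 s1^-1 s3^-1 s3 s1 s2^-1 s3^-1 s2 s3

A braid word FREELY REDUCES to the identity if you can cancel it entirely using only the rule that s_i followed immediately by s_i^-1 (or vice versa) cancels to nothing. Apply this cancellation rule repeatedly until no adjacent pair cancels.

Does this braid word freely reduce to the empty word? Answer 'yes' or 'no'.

Gen 1 (s3^-1): push. Stack: [s3^-1]
Gen 2 (s2^-1): push. Stack: [s3^-1 s2^-1]
Gen 3 (s3): push. Stack: [s3^-1 s2^-1 s3]
Gen 4 (s2): push. Stack: [s3^-1 s2^-1 s3 s2]
Gen 5 (s1^-1): push. Stack: [s3^-1 s2^-1 s3 s2 s1^-1]
Gen 6 (s3^-1): push. Stack: [s3^-1 s2^-1 s3 s2 s1^-1 s3^-1]
Gen 7 (s3): cancels prior s3^-1. Stack: [s3^-1 s2^-1 s3 s2 s1^-1]
Gen 8 (s1): cancels prior s1^-1. Stack: [s3^-1 s2^-1 s3 s2]
Gen 9 (s2^-1): cancels prior s2. Stack: [s3^-1 s2^-1 s3]
Gen 10 (s3^-1): cancels prior s3. Stack: [s3^-1 s2^-1]
Gen 11 (s2): cancels prior s2^-1. Stack: [s3^-1]
Gen 12 (s3): cancels prior s3^-1. Stack: []
Reduced word: (empty)

Answer: yes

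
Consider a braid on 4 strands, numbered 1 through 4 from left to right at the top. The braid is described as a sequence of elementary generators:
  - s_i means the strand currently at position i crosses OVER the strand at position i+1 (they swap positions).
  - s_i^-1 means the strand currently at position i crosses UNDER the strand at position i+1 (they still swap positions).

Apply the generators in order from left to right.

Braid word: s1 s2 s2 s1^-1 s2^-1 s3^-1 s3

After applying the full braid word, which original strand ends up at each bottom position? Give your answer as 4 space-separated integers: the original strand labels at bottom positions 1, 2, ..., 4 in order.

Answer: 1 3 2 4

Derivation:
Gen 1 (s1): strand 1 crosses over strand 2. Perm now: [2 1 3 4]
Gen 2 (s2): strand 1 crosses over strand 3. Perm now: [2 3 1 4]
Gen 3 (s2): strand 3 crosses over strand 1. Perm now: [2 1 3 4]
Gen 4 (s1^-1): strand 2 crosses under strand 1. Perm now: [1 2 3 4]
Gen 5 (s2^-1): strand 2 crosses under strand 3. Perm now: [1 3 2 4]
Gen 6 (s3^-1): strand 2 crosses under strand 4. Perm now: [1 3 4 2]
Gen 7 (s3): strand 4 crosses over strand 2. Perm now: [1 3 2 4]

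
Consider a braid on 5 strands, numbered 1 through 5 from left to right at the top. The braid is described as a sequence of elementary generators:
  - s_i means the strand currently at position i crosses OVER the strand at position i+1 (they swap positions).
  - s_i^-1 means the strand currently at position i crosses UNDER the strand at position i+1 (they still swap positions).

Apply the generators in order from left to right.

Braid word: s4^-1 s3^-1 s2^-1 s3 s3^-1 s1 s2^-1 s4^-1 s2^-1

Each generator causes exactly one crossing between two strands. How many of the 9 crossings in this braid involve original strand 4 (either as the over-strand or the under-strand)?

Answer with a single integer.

Gen 1: crossing 4x5. Involves strand 4? yes. Count so far: 1
Gen 2: crossing 3x5. Involves strand 4? no. Count so far: 1
Gen 3: crossing 2x5. Involves strand 4? no. Count so far: 1
Gen 4: crossing 2x3. Involves strand 4? no. Count so far: 1
Gen 5: crossing 3x2. Involves strand 4? no. Count so far: 1
Gen 6: crossing 1x5. Involves strand 4? no. Count so far: 1
Gen 7: crossing 1x2. Involves strand 4? no. Count so far: 1
Gen 8: crossing 3x4. Involves strand 4? yes. Count so far: 2
Gen 9: crossing 2x1. Involves strand 4? no. Count so far: 2

Answer: 2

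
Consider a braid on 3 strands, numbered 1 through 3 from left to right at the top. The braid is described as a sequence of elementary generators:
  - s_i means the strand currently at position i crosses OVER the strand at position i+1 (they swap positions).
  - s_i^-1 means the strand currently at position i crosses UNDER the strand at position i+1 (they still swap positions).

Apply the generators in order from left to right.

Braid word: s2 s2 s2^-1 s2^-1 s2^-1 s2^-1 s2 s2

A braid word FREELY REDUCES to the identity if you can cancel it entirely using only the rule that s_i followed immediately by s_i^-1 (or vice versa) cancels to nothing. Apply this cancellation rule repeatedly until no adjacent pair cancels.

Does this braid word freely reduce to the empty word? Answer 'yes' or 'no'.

Gen 1 (s2): push. Stack: [s2]
Gen 2 (s2): push. Stack: [s2 s2]
Gen 3 (s2^-1): cancels prior s2. Stack: [s2]
Gen 4 (s2^-1): cancels prior s2. Stack: []
Gen 5 (s2^-1): push. Stack: [s2^-1]
Gen 6 (s2^-1): push. Stack: [s2^-1 s2^-1]
Gen 7 (s2): cancels prior s2^-1. Stack: [s2^-1]
Gen 8 (s2): cancels prior s2^-1. Stack: []
Reduced word: (empty)

Answer: yes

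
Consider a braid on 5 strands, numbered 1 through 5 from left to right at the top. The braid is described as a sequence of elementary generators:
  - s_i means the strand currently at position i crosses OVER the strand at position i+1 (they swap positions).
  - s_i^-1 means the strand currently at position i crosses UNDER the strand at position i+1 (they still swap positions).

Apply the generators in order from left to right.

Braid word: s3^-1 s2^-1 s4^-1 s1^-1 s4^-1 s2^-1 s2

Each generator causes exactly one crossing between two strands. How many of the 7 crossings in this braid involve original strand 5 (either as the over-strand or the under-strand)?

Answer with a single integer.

Answer: 2

Derivation:
Gen 1: crossing 3x4. Involves strand 5? no. Count so far: 0
Gen 2: crossing 2x4. Involves strand 5? no. Count so far: 0
Gen 3: crossing 3x5. Involves strand 5? yes. Count so far: 1
Gen 4: crossing 1x4. Involves strand 5? no. Count so far: 1
Gen 5: crossing 5x3. Involves strand 5? yes. Count so far: 2
Gen 6: crossing 1x2. Involves strand 5? no. Count so far: 2
Gen 7: crossing 2x1. Involves strand 5? no. Count so far: 2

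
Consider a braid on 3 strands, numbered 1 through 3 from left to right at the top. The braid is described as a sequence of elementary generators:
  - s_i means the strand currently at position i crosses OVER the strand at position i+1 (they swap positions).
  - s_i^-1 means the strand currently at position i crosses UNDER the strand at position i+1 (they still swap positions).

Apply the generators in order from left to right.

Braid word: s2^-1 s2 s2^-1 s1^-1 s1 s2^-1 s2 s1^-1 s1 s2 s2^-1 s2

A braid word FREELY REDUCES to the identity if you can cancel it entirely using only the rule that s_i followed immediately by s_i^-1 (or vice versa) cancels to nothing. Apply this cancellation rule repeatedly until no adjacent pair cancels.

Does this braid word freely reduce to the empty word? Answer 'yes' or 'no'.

Gen 1 (s2^-1): push. Stack: [s2^-1]
Gen 2 (s2): cancels prior s2^-1. Stack: []
Gen 3 (s2^-1): push. Stack: [s2^-1]
Gen 4 (s1^-1): push. Stack: [s2^-1 s1^-1]
Gen 5 (s1): cancels prior s1^-1. Stack: [s2^-1]
Gen 6 (s2^-1): push. Stack: [s2^-1 s2^-1]
Gen 7 (s2): cancels prior s2^-1. Stack: [s2^-1]
Gen 8 (s1^-1): push. Stack: [s2^-1 s1^-1]
Gen 9 (s1): cancels prior s1^-1. Stack: [s2^-1]
Gen 10 (s2): cancels prior s2^-1. Stack: []
Gen 11 (s2^-1): push. Stack: [s2^-1]
Gen 12 (s2): cancels prior s2^-1. Stack: []
Reduced word: (empty)

Answer: yes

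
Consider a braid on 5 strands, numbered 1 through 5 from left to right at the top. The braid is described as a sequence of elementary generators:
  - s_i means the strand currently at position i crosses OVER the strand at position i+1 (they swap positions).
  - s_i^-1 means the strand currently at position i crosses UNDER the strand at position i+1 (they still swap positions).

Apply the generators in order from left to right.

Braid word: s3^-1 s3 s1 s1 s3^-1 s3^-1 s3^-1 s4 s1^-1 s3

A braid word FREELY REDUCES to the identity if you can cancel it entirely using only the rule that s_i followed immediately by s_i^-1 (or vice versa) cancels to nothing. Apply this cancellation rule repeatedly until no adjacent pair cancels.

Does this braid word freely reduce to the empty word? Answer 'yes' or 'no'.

Gen 1 (s3^-1): push. Stack: [s3^-1]
Gen 2 (s3): cancels prior s3^-1. Stack: []
Gen 3 (s1): push. Stack: [s1]
Gen 4 (s1): push. Stack: [s1 s1]
Gen 5 (s3^-1): push. Stack: [s1 s1 s3^-1]
Gen 6 (s3^-1): push. Stack: [s1 s1 s3^-1 s3^-1]
Gen 7 (s3^-1): push. Stack: [s1 s1 s3^-1 s3^-1 s3^-1]
Gen 8 (s4): push. Stack: [s1 s1 s3^-1 s3^-1 s3^-1 s4]
Gen 9 (s1^-1): push. Stack: [s1 s1 s3^-1 s3^-1 s3^-1 s4 s1^-1]
Gen 10 (s3): push. Stack: [s1 s1 s3^-1 s3^-1 s3^-1 s4 s1^-1 s3]
Reduced word: s1 s1 s3^-1 s3^-1 s3^-1 s4 s1^-1 s3

Answer: no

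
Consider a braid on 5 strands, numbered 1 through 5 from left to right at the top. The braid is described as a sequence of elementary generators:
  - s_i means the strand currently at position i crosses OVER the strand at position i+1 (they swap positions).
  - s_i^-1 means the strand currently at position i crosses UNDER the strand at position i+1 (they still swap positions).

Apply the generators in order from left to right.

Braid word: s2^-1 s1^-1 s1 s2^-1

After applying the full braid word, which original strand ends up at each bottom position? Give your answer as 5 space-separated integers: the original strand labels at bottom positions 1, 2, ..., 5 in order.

Gen 1 (s2^-1): strand 2 crosses under strand 3. Perm now: [1 3 2 4 5]
Gen 2 (s1^-1): strand 1 crosses under strand 3. Perm now: [3 1 2 4 5]
Gen 3 (s1): strand 3 crosses over strand 1. Perm now: [1 3 2 4 5]
Gen 4 (s2^-1): strand 3 crosses under strand 2. Perm now: [1 2 3 4 5]

Answer: 1 2 3 4 5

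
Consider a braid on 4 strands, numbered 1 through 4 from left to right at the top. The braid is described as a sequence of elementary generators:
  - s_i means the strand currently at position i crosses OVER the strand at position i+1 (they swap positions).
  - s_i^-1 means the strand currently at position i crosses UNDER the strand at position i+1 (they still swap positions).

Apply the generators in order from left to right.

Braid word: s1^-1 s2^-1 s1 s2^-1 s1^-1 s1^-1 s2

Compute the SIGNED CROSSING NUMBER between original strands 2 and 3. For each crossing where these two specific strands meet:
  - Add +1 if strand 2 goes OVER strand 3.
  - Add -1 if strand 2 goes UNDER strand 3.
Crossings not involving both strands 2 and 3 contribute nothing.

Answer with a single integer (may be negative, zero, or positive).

Answer: 1

Derivation:
Gen 1: crossing 1x2. Both 2&3? no. Sum: 0
Gen 2: crossing 1x3. Both 2&3? no. Sum: 0
Gen 3: 2 over 3. Both 2&3? yes. Contrib: +1. Sum: 1
Gen 4: crossing 2x1. Both 2&3? no. Sum: 1
Gen 5: crossing 3x1. Both 2&3? no. Sum: 1
Gen 6: crossing 1x3. Both 2&3? no. Sum: 1
Gen 7: crossing 1x2. Both 2&3? no. Sum: 1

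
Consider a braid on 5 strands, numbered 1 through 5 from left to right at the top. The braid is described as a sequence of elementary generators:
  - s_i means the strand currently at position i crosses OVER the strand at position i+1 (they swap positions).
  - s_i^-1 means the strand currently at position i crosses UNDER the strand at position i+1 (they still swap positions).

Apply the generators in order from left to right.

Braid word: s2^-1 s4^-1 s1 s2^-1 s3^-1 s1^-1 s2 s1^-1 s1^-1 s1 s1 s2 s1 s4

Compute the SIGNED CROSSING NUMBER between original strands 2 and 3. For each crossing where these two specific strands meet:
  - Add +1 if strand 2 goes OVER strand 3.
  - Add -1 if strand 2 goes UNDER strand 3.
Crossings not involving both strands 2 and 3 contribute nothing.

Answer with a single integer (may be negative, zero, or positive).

Answer: 1

Derivation:
Gen 1: 2 under 3. Both 2&3? yes. Contrib: -1. Sum: -1
Gen 2: crossing 4x5. Both 2&3? no. Sum: -1
Gen 3: crossing 1x3. Both 2&3? no. Sum: -1
Gen 4: crossing 1x2. Both 2&3? no. Sum: -1
Gen 5: crossing 1x5. Both 2&3? no. Sum: -1
Gen 6: 3 under 2. Both 2&3? yes. Contrib: +1. Sum: 0
Gen 7: crossing 3x5. Both 2&3? no. Sum: 0
Gen 8: crossing 2x5. Both 2&3? no. Sum: 0
Gen 9: crossing 5x2. Both 2&3? no. Sum: 0
Gen 10: crossing 2x5. Both 2&3? no. Sum: 0
Gen 11: crossing 5x2. Both 2&3? no. Sum: 0
Gen 12: crossing 5x3. Both 2&3? no. Sum: 0
Gen 13: 2 over 3. Both 2&3? yes. Contrib: +1. Sum: 1
Gen 14: crossing 1x4. Both 2&3? no. Sum: 1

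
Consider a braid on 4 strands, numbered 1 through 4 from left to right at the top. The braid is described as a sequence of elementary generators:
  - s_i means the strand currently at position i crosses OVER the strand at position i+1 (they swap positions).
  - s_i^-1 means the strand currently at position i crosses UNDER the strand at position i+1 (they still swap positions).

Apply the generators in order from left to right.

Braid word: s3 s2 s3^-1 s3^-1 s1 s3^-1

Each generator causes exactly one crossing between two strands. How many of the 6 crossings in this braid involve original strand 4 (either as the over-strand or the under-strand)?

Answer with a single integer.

Answer: 3

Derivation:
Gen 1: crossing 3x4. Involves strand 4? yes. Count so far: 1
Gen 2: crossing 2x4. Involves strand 4? yes. Count so far: 2
Gen 3: crossing 2x3. Involves strand 4? no. Count so far: 2
Gen 4: crossing 3x2. Involves strand 4? no. Count so far: 2
Gen 5: crossing 1x4. Involves strand 4? yes. Count so far: 3
Gen 6: crossing 2x3. Involves strand 4? no. Count so far: 3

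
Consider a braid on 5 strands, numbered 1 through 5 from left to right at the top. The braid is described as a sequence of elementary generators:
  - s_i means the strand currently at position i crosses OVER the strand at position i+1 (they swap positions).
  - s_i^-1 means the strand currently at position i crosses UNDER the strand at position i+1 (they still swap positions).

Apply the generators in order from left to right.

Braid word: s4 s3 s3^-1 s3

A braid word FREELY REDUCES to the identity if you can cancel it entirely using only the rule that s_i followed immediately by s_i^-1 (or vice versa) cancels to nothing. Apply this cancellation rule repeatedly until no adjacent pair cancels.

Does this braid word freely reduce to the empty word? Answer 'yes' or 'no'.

Answer: no

Derivation:
Gen 1 (s4): push. Stack: [s4]
Gen 2 (s3): push. Stack: [s4 s3]
Gen 3 (s3^-1): cancels prior s3. Stack: [s4]
Gen 4 (s3): push. Stack: [s4 s3]
Reduced word: s4 s3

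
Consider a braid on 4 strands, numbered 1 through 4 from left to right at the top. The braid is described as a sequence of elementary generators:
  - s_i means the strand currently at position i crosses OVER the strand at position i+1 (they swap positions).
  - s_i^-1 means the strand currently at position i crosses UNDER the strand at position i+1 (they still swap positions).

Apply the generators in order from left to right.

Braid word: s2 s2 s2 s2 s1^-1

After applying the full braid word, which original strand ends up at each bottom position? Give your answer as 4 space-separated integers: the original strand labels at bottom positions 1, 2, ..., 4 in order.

Gen 1 (s2): strand 2 crosses over strand 3. Perm now: [1 3 2 4]
Gen 2 (s2): strand 3 crosses over strand 2. Perm now: [1 2 3 4]
Gen 3 (s2): strand 2 crosses over strand 3. Perm now: [1 3 2 4]
Gen 4 (s2): strand 3 crosses over strand 2. Perm now: [1 2 3 4]
Gen 5 (s1^-1): strand 1 crosses under strand 2. Perm now: [2 1 3 4]

Answer: 2 1 3 4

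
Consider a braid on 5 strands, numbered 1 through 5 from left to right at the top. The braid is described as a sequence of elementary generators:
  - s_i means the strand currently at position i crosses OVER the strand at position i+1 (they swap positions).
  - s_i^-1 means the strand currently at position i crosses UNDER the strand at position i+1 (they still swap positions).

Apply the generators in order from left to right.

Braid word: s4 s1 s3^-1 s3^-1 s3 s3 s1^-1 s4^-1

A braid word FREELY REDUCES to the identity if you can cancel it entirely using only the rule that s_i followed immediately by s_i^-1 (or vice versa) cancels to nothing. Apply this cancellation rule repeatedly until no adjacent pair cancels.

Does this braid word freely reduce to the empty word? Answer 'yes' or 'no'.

Answer: yes

Derivation:
Gen 1 (s4): push. Stack: [s4]
Gen 2 (s1): push. Stack: [s4 s1]
Gen 3 (s3^-1): push. Stack: [s4 s1 s3^-1]
Gen 4 (s3^-1): push. Stack: [s4 s1 s3^-1 s3^-1]
Gen 5 (s3): cancels prior s3^-1. Stack: [s4 s1 s3^-1]
Gen 6 (s3): cancels prior s3^-1. Stack: [s4 s1]
Gen 7 (s1^-1): cancels prior s1. Stack: [s4]
Gen 8 (s4^-1): cancels prior s4. Stack: []
Reduced word: (empty)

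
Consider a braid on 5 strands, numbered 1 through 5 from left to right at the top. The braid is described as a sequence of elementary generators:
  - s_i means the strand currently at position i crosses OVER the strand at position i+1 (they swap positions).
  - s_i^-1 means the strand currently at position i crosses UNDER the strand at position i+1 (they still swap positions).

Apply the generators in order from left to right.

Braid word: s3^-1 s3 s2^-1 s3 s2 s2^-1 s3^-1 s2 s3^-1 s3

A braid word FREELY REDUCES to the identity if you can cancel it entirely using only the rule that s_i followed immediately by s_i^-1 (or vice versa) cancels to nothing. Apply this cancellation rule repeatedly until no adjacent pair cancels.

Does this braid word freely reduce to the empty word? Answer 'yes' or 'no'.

Answer: yes

Derivation:
Gen 1 (s3^-1): push. Stack: [s3^-1]
Gen 2 (s3): cancels prior s3^-1. Stack: []
Gen 3 (s2^-1): push. Stack: [s2^-1]
Gen 4 (s3): push. Stack: [s2^-1 s3]
Gen 5 (s2): push. Stack: [s2^-1 s3 s2]
Gen 6 (s2^-1): cancels prior s2. Stack: [s2^-1 s3]
Gen 7 (s3^-1): cancels prior s3. Stack: [s2^-1]
Gen 8 (s2): cancels prior s2^-1. Stack: []
Gen 9 (s3^-1): push. Stack: [s3^-1]
Gen 10 (s3): cancels prior s3^-1. Stack: []
Reduced word: (empty)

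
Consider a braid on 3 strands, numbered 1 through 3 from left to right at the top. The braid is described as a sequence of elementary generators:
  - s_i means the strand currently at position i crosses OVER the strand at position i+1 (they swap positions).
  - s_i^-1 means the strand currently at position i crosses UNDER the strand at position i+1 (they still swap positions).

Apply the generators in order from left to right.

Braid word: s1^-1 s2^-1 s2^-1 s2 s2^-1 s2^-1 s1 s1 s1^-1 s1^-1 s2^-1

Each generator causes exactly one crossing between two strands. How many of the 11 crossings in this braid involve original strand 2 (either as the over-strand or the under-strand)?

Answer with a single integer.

Answer: 5

Derivation:
Gen 1: crossing 1x2. Involves strand 2? yes. Count so far: 1
Gen 2: crossing 1x3. Involves strand 2? no. Count so far: 1
Gen 3: crossing 3x1. Involves strand 2? no. Count so far: 1
Gen 4: crossing 1x3. Involves strand 2? no. Count so far: 1
Gen 5: crossing 3x1. Involves strand 2? no. Count so far: 1
Gen 6: crossing 1x3. Involves strand 2? no. Count so far: 1
Gen 7: crossing 2x3. Involves strand 2? yes. Count so far: 2
Gen 8: crossing 3x2. Involves strand 2? yes. Count so far: 3
Gen 9: crossing 2x3. Involves strand 2? yes. Count so far: 4
Gen 10: crossing 3x2. Involves strand 2? yes. Count so far: 5
Gen 11: crossing 3x1. Involves strand 2? no. Count so far: 5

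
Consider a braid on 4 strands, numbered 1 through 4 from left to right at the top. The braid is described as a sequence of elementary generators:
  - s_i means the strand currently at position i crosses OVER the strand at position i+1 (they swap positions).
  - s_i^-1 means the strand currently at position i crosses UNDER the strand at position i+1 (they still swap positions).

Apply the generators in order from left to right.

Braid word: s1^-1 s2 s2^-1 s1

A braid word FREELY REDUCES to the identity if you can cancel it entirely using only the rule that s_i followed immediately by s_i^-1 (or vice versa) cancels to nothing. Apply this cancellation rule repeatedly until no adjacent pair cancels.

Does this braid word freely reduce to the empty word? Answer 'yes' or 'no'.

Gen 1 (s1^-1): push. Stack: [s1^-1]
Gen 2 (s2): push. Stack: [s1^-1 s2]
Gen 3 (s2^-1): cancels prior s2. Stack: [s1^-1]
Gen 4 (s1): cancels prior s1^-1. Stack: []
Reduced word: (empty)

Answer: yes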